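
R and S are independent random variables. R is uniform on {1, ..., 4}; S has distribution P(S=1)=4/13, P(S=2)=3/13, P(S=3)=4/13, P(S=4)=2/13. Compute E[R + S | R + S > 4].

P(R + S > 4) = 15/26.
Summing (R+S)·P(x,y) over outcomes with R + S > 4 gives 177/52.
E[R + S | R + S > 4] = (177/52) / (15/26) = 59/10.

59/10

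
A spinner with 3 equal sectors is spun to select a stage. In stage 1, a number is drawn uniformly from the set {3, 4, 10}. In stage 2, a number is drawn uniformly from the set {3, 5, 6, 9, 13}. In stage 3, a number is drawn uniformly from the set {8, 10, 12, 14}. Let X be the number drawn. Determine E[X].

358/45

E[X | stage 1] = (3+4+10)/3 = 17/3.
E[X | stage 2] = (3+5+6+9+13)/5 = 36/5.
E[X | stage 3] = (8+10+12+14)/4 = 11.
E[X] = (1/3)·(17/3) + (1/3)·(36/5) + (1/3)·(11) = 358/45.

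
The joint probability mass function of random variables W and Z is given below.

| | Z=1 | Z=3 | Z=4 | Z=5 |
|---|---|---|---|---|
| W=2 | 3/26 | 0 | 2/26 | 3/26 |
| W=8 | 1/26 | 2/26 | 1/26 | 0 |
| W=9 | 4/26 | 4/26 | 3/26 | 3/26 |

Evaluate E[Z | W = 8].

P(W = 8) = 2/13.
Σ Z·P over the event = 1·(1/26) + 3·(2/26) + 4·(1/26) = 11/26.
E[Z | W = 8] = (11/26) / (2/13) = 11/4.

11/4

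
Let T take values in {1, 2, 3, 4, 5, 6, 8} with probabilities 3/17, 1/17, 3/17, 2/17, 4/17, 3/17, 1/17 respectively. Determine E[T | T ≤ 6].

15/4

P(T ≤ 6) = 16/17.
Σ over the event: 1·3/17 + 2·1/17 + 3·3/17 + 4·2/17 + 5·4/17 + 6·3/17 = 60/17.
E[T | T ≤ 6] = (60/17) / (16/17) = 15/4.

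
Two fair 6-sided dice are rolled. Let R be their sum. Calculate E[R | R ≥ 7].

26/3

P(R ≥ 7) = 7/12.
Σ over the event: 7·1/6 + 8·5/36 + 9·1/9 + 10·1/12 + 11·1/18 + 12·1/36 = 91/18.
E[R | R ≥ 7] = (91/18) / (7/12) = 26/3.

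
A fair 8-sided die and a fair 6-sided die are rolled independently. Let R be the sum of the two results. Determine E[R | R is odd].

8

P(R is odd) = 1/2.
Σ over the event: 3·1/24 + 5·1/12 + 7·1/8 + 9·1/8 + 11·1/12 + 13·1/24 = 4.
E[R | R is odd] = (4) / (1/2) = 8.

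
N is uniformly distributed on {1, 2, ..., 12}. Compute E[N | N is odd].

6

Given N is odd, N is equally likely to be any of {1, 3, 5, 7, 9, 11}.
E[N | N is odd] = (1 + 3 + 5 + 7 + 9 + 11) / 6 = 6.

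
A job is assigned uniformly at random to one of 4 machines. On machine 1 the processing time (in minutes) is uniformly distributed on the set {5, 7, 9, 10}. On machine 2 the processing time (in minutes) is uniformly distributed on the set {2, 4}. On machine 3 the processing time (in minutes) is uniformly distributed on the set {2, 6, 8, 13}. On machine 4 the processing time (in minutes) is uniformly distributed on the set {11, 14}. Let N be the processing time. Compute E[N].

E[N | machine 1] = (5+7+9+10)/4 = 31/4.
E[N | machine 2] = (2+4)/2 = 3.
E[N | machine 3] = (2+6+8+13)/4 = 29/4.
E[N | machine 4] = (11+14)/2 = 25/2.
By the law of total expectation,
E[N] = (1/4)·(31/4) + (1/4)·(3) + (1/4)·(29/4) + (1/4)·(25/2) = 61/8.

61/8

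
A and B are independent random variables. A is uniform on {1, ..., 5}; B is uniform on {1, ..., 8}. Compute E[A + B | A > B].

Outcomes with A > B: (2,1), (3,1), (3,2), (4,1), (4,2), (4,3), (5,1), (5,2), (5,3), (5,4), each with probability 1/40.
E[A + B | A > B] = (3 + 4 + 5 + 5 + 6 + 7 + 6 + 7 + 8 + 9) / 10 = 6.

6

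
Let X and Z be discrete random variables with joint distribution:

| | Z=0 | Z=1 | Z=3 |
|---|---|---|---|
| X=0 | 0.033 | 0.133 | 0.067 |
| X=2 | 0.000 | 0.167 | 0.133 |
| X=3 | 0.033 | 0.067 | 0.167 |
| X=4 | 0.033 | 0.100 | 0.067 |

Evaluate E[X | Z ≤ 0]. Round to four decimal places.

P(Z ≤ 0) = 0.099.
Σ X·P over the event = 0·(0.033) + 3·(0.033) + 4·(0.033) = 0.231.
E[X | Z ≤ 0] = (0.231) / (0.099) = 2.3333.

2.3333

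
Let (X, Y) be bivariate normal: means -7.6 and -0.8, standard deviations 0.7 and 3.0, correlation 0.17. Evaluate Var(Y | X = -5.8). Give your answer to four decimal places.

8.7399

For a bivariate normal, Var(Y | X=x) = σ_Y²(1 − ρ²).
Var(Y | X=-5.8) = (3.0)²·(1 − (0.17)²) = 9·0.9711 = 8.7399.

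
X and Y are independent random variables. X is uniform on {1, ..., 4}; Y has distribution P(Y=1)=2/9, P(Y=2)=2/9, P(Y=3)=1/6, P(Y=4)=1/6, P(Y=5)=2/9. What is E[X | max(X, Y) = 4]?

74/23

P(max(X, Y) = 4) = 23/72.
Summing X·P(x,y) over outcomes with max(X, Y) = 4 gives 37/36.
E[X | max(X, Y) = 4] = (37/36) / (23/72) = 74/23.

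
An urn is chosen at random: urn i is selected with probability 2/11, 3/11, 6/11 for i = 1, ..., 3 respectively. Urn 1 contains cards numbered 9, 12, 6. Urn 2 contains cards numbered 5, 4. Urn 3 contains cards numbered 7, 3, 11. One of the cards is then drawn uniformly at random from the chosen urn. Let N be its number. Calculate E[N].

147/22

E[N | urn 1] = (9+12+6)/3 = 9.
E[N | urn 2] = (5+4)/2 = 9/2.
E[N | urn 3] = (7+3+11)/3 = 7.
E[N] = (2/11)·(9) + (3/11)·(9/2) + (6/11)·(7) = 147/22.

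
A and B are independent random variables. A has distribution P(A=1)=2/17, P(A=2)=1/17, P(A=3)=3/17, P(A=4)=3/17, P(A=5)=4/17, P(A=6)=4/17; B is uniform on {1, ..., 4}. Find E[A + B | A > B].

P(A > B) = 12/17.
Summing (A+B)·P(x,y) over outcomes with A > B gives 5.
E[A + B | A > B] = (5) / (12/17) = 85/12.

85/12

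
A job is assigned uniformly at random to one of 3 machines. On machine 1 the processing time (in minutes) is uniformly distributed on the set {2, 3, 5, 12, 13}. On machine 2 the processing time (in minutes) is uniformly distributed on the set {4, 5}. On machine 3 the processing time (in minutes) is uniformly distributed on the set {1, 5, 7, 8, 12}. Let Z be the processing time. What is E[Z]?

E[Z | machine 1] = (2+3+5+12+13)/5 = 7.
E[Z | machine 2] = (4+5)/2 = 9/2.
E[Z | machine 3] = (1+5+7+8+12)/5 = 33/5.
By the law of total expectation,
E[Z] = (1/3)·(7) + (1/3)·(9/2) + (1/3)·(33/5) = 181/30.

181/30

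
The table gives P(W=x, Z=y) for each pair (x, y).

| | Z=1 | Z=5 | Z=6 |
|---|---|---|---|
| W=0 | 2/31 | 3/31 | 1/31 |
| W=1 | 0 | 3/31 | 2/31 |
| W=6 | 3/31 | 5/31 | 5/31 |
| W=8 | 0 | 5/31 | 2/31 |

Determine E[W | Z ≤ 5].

13/3

P(Z ≤ 5) = 21/31.
Σ W·P over the event = 0·(2/31) + 0·(3/31) + 1·(3/31) + 6·(3/31) + 6·(5/31) + 8·(5/31) = 91/31.
E[W | Z ≤ 5] = (91/31) / (21/31) = 13/3.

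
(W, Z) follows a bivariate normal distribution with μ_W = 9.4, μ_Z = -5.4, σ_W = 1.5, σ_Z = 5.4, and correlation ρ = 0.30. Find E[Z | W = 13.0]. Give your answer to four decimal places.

-1.5120

For a bivariate normal, E[Z | W=x] = μ_Z + ρ·(σ_Z/σ_W)·(x − μ_W).
E[Z | W=13.0] = -5.4 + (0.30)·(5.4/1.5)·(13.0 − (9.4)) = -5.4 + (1.08)·(3.6) = -1.5120.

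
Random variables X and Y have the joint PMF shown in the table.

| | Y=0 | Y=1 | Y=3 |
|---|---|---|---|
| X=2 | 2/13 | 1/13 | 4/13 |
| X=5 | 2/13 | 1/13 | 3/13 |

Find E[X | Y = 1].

P(Y = 1) = 2/13.
Σ X·P over the event = 2·(1/13) + 5·(1/13) = 7/13.
E[X | Y = 1] = (7/13) / (2/13) = 7/2.

7/2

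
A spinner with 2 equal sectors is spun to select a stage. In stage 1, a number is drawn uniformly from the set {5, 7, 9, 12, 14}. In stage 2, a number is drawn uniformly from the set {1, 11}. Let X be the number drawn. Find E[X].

77/10

E[X | stage 1] = (5+7+9+12+14)/5 = 47/5.
E[X | stage 2] = (1+11)/2 = 6.
By the law of total expectation,
E[X] = (1/2)·(47/5) + (1/2)·(6) = 77/10.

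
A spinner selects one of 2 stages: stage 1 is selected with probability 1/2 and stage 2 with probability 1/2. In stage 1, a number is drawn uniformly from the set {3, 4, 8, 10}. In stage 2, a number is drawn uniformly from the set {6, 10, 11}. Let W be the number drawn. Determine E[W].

E[W | stage 1] = (3+4+8+10)/4 = 25/4.
E[W | stage 2] = (6+10+11)/3 = 9.
By the law of total expectation,
E[W] = (1/2)·(25/4) + (1/2)·(9) = 61/8.

61/8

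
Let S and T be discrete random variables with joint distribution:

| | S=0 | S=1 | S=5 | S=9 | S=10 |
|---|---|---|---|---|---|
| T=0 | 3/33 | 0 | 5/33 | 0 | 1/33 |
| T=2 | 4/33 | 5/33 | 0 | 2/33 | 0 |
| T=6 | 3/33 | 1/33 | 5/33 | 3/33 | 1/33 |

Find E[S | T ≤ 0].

35/9

P(T ≤ 0) = 3/11.
Summing S·P(S=x,T=y) over the conditioning event gives 35/33.
E[S | T ≤ 0] = (35/33) / (3/11) = 35/9.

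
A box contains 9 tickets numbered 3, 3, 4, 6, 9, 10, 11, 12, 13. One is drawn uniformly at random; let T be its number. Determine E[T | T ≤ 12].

P(T ≤ 12) = 8/9.
Σ over the event: 3·2/9 + 4·1/9 + 6·1/9 + 9·1/9 + 10·1/9 + 11·1/9 + 12·1/9 = 58/9.
E[T | T ≤ 12] = (58/9) / (8/9) = 29/4.

29/4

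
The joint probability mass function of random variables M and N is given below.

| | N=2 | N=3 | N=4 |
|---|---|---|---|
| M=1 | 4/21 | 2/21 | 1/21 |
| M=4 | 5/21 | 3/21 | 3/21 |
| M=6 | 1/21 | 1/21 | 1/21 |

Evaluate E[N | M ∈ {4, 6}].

P(M ∈ {4, 6}) = 2/3.
Σ N·P over the event = 2·(5/21) + 3·(3/21) + 4·(3/21) + 2·(1/21) + 3·(1/21) + 4·(1/21) = 40/21.
E[N | M ∈ {4, 6}] = (40/21) / (2/3) = 20/7.

20/7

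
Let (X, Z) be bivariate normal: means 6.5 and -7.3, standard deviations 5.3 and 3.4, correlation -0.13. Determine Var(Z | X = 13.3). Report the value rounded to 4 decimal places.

11.3646

The conditional variance in a bivariate normal is σ_Z²(1 − ρ²), independent of x.
Var(Z | X=13.3) = (3.4)²·(1 − (-0.13)²) = 11.56·0.9831 = 11.3646.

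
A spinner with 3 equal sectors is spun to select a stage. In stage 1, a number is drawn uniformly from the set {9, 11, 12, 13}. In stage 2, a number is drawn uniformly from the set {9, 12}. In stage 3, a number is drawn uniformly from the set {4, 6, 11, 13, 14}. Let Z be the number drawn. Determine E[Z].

E[Z | stage 1] = (9+11+12+13)/4 = 45/4.
E[Z | stage 2] = (9+12)/2 = 21/2.
E[Z | stage 3] = (4+6+11+13+14)/5 = 48/5.
E[Z] = (1/3)·(45/4) + (1/3)·(21/2) + (1/3)·(48/5) = 209/20.

209/20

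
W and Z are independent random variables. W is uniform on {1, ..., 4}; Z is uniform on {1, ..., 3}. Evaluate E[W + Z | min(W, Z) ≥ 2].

11/2

Outcomes with min(W, Z) ≥ 2: (2,2), (2,3), (3,2), (3,3), (4,2), (4,3), each with probability 1/12.
E[W + Z | min(W, Z) ≥ 2] = (4 + 5 + 5 + 6 + 6 + 7) / 6 = 11/2.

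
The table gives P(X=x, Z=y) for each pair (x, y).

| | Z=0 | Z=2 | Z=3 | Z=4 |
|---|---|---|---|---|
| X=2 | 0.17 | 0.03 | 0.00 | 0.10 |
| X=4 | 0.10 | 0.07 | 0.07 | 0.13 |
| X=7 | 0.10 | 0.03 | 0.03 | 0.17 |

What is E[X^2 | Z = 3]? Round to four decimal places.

25.9000

P(Z = 3) = 0.10.
Σ X^2·P over the event = 16·(0.07) + 49·(0.03) = 2.59.
E[X^2 | Z = 3] = (2.59) / (0.10) = 25.9000.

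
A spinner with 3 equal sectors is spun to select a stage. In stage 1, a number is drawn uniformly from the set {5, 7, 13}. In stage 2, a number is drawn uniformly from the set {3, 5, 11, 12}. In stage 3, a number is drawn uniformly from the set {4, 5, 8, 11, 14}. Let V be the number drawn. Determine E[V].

E[V | stage 1] = (5+7+13)/3 = 25/3.
E[V | stage 2] = (3+5+11+12)/4 = 31/4.
E[V | stage 3] = (4+5+8+11+14)/5 = 42/5.
E[V] = (1/3)·(25/3) + (1/3)·(31/4) + (1/3)·(42/5) = 1469/180.

1469/180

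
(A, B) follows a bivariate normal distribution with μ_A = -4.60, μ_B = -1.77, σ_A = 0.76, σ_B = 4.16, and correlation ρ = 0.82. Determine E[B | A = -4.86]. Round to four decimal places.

-2.9370

E[B | A=x] = μ_B + ρ(σ_B/σ_A)(x − μ_A) for jointly normal variables.
E[B | A=-4.86] = -1.77 + (0.82)·(4.16/0.76)·(-4.86 − (-4.60)) = -1.77 + (4.4884)·(-0.26) = -2.9370.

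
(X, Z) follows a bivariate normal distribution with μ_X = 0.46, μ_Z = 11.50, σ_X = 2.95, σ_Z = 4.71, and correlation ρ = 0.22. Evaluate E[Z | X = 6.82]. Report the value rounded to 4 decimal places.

For a bivariate normal, E[Z | X=x] = μ_Z + ρ·(σ_Z/σ_X)·(x − μ_X).
E[Z | X=6.82] = 11.50 + (0.22)·(4.71/2.95)·(6.82 − (0.46)) = 11.50 + (0.35125)·(6.36) = 13.7340.

13.7340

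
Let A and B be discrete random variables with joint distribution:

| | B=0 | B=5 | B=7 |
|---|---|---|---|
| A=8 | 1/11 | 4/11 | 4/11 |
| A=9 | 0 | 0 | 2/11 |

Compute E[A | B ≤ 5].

8

P(B ≤ 5) = 5/11.
Σ A·P over the event = 8·(1/11) + 8·(4/11) = 40/11.
E[A | B ≤ 5] = (40/11) / (5/11) = 8.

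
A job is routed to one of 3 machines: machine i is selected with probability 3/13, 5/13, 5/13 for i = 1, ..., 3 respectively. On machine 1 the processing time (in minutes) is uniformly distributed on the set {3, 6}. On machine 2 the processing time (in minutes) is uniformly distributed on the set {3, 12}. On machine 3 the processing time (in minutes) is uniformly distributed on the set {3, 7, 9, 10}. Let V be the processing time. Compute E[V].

349/52

E[V | machine 1] = (3+6)/2 = 9/2.
E[V | machine 2] = (3+12)/2 = 15/2.
E[V | machine 3] = (3+7+9+10)/4 = 29/4.
E[V] = (3/13)·(9/2) + (5/13)·(15/2) + (5/13)·(29/4) = 349/52.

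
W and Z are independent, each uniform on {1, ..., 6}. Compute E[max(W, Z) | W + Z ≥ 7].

113/21

P(W + Z ≥ 7) = 7/12.
Summing max(W,Z)·P(x,y) over outcomes with W + Z ≥ 7 gives 113/36.
E[max(W, Z) | W + Z ≥ 7] = (113/36) / (7/12) = 113/21.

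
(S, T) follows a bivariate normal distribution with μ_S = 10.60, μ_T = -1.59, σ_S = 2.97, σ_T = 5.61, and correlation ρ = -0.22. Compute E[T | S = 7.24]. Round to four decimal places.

For a bivariate normal, E[T | S=x] = μ_T + ρ·(σ_T/σ_S)·(x − μ_S).
E[T | S=7.24] = -1.59 + (-0.22)·(5.61/2.97)·(7.24 − (10.60)) = -1.59 + (-0.41556)·(-3.36) = -0.1937.

-0.1937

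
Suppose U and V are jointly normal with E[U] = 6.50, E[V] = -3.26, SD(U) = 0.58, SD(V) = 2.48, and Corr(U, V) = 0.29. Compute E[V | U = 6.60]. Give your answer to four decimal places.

For a bivariate normal, E[V | U=x] = μ_V + ρ·(σ_V/σ_U)·(x − μ_U).
E[V | U=6.60] = -3.26 + (0.29)·(2.48/0.58)·(6.60 − (6.50)) = -3.26 + (1.24)·(0.1) = -3.1360.

-3.1360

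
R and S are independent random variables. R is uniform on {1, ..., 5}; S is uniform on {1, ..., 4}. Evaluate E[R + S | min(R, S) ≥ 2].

13/2

P(min(R, S) ≥ 2) = 3/5.
Summing (R+S)·P(x,y) over outcomes with min(R, S) ≥ 2 gives 39/10.
E[R + S | min(R, S) ≥ 2] = (39/10) / (3/5) = 13/2.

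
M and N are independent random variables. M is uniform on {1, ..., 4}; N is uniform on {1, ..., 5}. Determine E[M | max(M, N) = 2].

5/3

P(max(M, N) = 2) = 3/20.
Summing M·P(x,y) over outcomes with max(M, N) = 2 gives 1/4.
E[M | max(M, N) = 2] = (1/4) / (3/20) = 5/3.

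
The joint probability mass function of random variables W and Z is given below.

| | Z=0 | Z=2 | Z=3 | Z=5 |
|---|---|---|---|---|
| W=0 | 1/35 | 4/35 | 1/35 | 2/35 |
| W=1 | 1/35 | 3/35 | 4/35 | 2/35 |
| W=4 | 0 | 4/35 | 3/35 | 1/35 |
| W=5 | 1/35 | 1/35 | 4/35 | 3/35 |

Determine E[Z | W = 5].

P(W = 5) = 9/35.
Summing Z·P(W=x,Z=y) over the conditioning event gives 29/35.
E[Z | W = 5] = (29/35) / (9/35) = 29/9.

29/9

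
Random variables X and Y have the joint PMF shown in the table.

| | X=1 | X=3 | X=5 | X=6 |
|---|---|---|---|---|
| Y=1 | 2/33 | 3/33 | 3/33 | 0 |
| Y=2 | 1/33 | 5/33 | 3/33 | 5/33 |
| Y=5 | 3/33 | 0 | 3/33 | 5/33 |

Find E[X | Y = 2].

61/14

P(Y = 2) = 14/33.
Σ X·P over the event = 1·(1/33) + 3·(5/33) + 5·(3/33) + 6·(5/33) = 61/33.
E[X | Y = 2] = (61/33) / (14/33) = 61/14.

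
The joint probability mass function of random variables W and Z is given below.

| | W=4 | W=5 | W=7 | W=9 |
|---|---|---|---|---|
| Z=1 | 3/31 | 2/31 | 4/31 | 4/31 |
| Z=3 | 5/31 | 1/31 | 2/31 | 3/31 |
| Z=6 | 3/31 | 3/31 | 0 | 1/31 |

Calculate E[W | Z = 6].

P(Z = 6) = 7/31.
Summing W·P(W=x,Z=y) over the conditioning event gives 36/31.
E[W | Z = 6] = (36/31) / (7/31) = 36/7.

36/7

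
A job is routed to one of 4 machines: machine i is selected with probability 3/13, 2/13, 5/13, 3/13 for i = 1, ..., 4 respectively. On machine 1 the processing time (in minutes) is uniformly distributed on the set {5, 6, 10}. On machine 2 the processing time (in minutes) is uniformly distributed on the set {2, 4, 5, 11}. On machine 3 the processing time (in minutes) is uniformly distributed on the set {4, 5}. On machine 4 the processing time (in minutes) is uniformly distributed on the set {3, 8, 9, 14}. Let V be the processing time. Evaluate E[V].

80/13

E[V | machine 1] = (5+6+10)/3 = 7.
E[V | machine 2] = (2+4+5+11)/4 = 11/2.
E[V | machine 3] = (4+5)/2 = 9/2.
E[V | machine 4] = (3+8+9+14)/4 = 17/2.
E[V] = (3/13)·(7) + (2/13)·(11/2) + (5/13)·(9/2) + (3/13)·(17/2) = 80/13.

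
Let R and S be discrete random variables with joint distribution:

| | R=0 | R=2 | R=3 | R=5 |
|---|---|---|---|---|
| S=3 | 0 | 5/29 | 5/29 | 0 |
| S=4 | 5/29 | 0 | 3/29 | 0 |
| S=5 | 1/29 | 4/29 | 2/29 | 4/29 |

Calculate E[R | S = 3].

P(S = 3) = 10/29.
Σ R·P over the event = 2·(5/29) + 3·(5/29) = 25/29.
E[R | S = 3] = (25/29) / (10/29) = 5/2.

5/2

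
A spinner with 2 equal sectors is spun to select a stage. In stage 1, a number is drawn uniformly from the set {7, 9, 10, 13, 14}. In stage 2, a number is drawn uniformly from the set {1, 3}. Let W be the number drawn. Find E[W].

E[W | stage 1] = (7+9+10+13+14)/5 = 53/5.
E[W | stage 2] = (1+3)/2 = 2.
By the law of total expectation,
E[W] = (1/2)·(53/5) + (1/2)·(2) = 63/10.

63/10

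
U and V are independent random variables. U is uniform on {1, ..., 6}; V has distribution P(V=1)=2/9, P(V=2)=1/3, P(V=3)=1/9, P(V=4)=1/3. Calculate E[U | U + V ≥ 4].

P(U + V ≥ 4) = 47/54.
Summing U·P(x,y) over outcomes with U + V ≥ 4 gives 10/3.
E[U | U + V ≥ 4] = (10/3) / (47/54) = 180/47.

180/47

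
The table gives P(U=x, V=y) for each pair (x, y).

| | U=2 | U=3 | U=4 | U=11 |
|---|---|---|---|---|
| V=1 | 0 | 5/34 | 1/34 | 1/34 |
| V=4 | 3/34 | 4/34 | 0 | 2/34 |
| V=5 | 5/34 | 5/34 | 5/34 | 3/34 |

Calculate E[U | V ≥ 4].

118/27

P(V ≥ 4) = 27/34.
Σ U·P over the event = 2·(3/34) + 2·(5/34) + 3·(4/34) + 3·(5/34) + 4·(5/34) + 11·(2/34) + 11·(3/34) = 59/17.
E[U | V ≥ 4] = (59/17) / (27/34) = 118/27.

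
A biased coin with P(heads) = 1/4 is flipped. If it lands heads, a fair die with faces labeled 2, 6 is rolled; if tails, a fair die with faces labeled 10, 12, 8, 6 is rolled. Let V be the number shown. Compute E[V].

E[V | heads] = (2+6)/2 = 4.
E[V | tails] = (10+12+8+6)/4 = 9.
E[V] = (1/4)·(4) + (3/4)·(9) = 31/4.

31/4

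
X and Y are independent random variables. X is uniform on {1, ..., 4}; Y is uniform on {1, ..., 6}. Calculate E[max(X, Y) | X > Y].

Outcomes with X > Y: (2,1), (3,1), (3,2), (4,1), (4,2), (4,3), each with probability 1/24.
E[max(X, Y) | X > Y] = (2 + 3 + 3 + 4 + 4 + 4) / 6 = 10/3.

10/3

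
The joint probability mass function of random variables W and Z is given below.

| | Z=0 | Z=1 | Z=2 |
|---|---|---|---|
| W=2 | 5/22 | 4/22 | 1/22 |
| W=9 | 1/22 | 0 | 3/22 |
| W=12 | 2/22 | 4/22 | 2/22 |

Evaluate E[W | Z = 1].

P(Z = 1) = 4/11.
Σ W·P over the event = 2·(4/22) + 12·(4/22) = 28/11.
E[W | Z = 1] = (28/11) / (4/11) = 7.

7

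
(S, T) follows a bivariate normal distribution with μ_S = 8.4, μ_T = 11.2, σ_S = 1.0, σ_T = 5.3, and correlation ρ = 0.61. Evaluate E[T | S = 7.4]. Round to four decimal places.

For a bivariate normal, E[T | S=x] = μ_T + ρ·(σ_T/σ_S)·(x − μ_S).
E[T | S=7.4] = 11.2 + (0.61)·(5.3/1.0)·(7.4 − (8.4)) = 11.2 + (3.233)·(-1) = 7.9670.

7.9670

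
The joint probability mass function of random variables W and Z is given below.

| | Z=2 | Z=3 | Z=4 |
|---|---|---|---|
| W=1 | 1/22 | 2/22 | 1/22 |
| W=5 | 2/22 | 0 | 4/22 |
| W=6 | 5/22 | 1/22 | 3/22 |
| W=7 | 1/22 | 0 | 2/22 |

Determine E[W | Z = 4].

53/10

P(Z = 4) = 5/11.
Summing W·P(W=x,Z=y) over the conditioning event gives 53/22.
E[W | Z = 4] = (53/22) / (5/11) = 53/10.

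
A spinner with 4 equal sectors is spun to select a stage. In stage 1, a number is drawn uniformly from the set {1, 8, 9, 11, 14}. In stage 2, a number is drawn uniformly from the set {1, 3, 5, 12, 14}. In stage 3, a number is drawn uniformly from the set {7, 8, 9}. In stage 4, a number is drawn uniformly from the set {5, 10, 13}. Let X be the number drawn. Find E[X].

E[X | stage 1] = (1+8+9+11+14)/5 = 43/5.
E[X | stage 2] = (1+3+5+12+14)/5 = 7.
E[X | stage 3] = (7+8+9)/3 = 8.
E[X | stage 4] = (5+10+13)/3 = 28/3.
By the law of total expectation,
E[X] = (1/4)·(43/5) + (1/4)·(7) + (1/4)·(8) + (1/4)·(28/3) = 247/30.

247/30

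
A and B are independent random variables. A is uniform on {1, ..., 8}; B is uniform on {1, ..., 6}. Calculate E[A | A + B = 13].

15/2

P(A + B = 13) = 1/24.
Summing A·P(x,y) over outcomes with A + B = 13 gives 5/16.
E[A | A + B = 13] = (5/16) / (1/24) = 15/2.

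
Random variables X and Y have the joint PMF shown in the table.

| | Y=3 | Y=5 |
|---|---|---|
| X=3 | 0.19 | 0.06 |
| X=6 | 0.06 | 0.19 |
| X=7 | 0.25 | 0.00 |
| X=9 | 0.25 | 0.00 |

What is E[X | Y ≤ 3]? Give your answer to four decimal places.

6.5733

P(Y ≤ 3) = 0.75.
Σ X·P over the event = 3·(0.19) + 6·(0.06) + 7·(0.25) + 9·(0.25) = 4.93.
E[X | Y ≤ 3] = (4.93) / (0.75) = 6.5733.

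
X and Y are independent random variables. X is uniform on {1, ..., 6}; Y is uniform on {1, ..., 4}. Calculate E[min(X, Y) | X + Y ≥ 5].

43/18

P(X + Y ≥ 5) = 3/4.
Summing min(X,Y)·P(x,y) over outcomes with X + Y ≥ 5 gives 43/24.
E[min(X, Y) | X + Y ≥ 5] = (43/24) / (3/4) = 43/18.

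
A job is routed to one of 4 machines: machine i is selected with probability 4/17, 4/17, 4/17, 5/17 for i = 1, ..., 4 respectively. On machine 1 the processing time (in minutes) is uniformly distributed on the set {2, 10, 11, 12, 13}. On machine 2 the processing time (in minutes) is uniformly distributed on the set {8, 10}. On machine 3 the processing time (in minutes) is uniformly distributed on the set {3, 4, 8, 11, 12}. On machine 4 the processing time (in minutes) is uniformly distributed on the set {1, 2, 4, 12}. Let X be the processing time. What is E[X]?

2571/340

E[X | machine 1] = (2+10+11+12+13)/5 = 48/5.
E[X | machine 2] = (8+10)/2 = 9.
E[X | machine 3] = (3+4+8+11+12)/5 = 38/5.
E[X | machine 4] = (1+2+4+12)/4 = 19/4.
E[X] = (4/17)·(48/5) + (4/17)·(9) + (4/17)·(38/5) + (5/17)·(19/4) = 2571/340.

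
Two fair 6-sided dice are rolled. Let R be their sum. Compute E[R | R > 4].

116/15

P(R > 4) = 5/6.
Σ over the event: 5·1/9 + 6·5/36 + 7·1/6 + 8·5/36 + 9·1/9 + 10·1/12 + 11·1/18 + 12·1/36 = 58/9.
E[R | R > 4] = (58/9) / (5/6) = 116/15.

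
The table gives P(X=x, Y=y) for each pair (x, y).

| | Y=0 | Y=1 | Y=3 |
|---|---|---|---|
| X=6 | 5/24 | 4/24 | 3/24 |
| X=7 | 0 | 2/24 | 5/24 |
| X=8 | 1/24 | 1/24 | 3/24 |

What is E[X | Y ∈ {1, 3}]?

P(Y ∈ {1, 3}) = 3/4.
Σ X·P over the event = 6·(4/24) + 6·(3/24) + 7·(2/24) + 7·(5/24) + 8·(1/24) + 8·(3/24) = 41/8.
E[X | Y ∈ {1, 3}] = (41/8) / (3/4) = 41/6.

41/6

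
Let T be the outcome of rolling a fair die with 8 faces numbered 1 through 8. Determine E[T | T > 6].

Given T > 6, T is equally likely to be any of {7, 8}.
E[T | T > 6] = (7 + 8) / 2 = 15/2.

15/2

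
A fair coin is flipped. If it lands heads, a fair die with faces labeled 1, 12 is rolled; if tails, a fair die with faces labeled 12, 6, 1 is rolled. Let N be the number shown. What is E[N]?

E[N | heads] = (1+12)/2 = 13/2.
E[N | tails] = (12+6+1)/3 = 19/3.
By the law of total expectation,
E[N] = (1/2)·(13/2) + (1/2)·(19/3) = 77/12.

77/12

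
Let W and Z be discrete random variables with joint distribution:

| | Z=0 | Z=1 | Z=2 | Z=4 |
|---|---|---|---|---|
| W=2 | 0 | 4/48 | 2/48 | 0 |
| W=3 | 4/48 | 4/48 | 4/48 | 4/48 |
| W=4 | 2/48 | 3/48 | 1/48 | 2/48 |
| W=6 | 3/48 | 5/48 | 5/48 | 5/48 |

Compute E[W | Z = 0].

38/9

P(Z = 0) = 3/16.
Σ W·P over the event = 3·(4/48) + 4·(2/48) + 6·(3/48) = 19/24.
E[W | Z = 0] = (19/24) / (3/16) = 38/9.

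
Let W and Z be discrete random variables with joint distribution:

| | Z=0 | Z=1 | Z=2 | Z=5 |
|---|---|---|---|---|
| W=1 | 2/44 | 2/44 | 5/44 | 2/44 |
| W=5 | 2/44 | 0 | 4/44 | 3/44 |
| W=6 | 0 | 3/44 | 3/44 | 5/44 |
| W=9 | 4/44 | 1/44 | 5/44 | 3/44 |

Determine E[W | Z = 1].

P(Z = 1) = 3/22.
Σ W·P over the event = 1·(2/44) + 6·(3/44) + 9·(1/44) = 29/44.
E[W | Z = 1] = (29/44) / (3/22) = 29/6.

29/6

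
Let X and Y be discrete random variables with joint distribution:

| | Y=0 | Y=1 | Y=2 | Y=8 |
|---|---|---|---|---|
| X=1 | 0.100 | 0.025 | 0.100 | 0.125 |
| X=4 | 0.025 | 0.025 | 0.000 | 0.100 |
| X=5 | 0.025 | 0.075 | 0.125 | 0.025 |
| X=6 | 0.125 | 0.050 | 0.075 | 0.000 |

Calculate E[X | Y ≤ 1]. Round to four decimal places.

P(Y ≤ 1) = 0.450.
Σ X·P over the event = 1·(0.100) + 1·(0.025) + 4·(0.025) + 4·(0.025) + 5·(0.025) + 5·(0.075) + 6·(0.125) + 6·(0.050) = 1.875.
E[X | Y ≤ 1] = (1.875) / (0.450) = 4.1667.

4.1667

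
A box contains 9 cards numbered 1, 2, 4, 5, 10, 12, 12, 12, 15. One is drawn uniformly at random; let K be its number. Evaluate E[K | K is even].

26/3

P(K is even) = 2/3.
Σ over the event: 2·1/9 + 4·1/9 + 10·1/9 + 12·1/3 = 52/9.
E[K | K is even] = (52/9) / (2/3) = 26/3.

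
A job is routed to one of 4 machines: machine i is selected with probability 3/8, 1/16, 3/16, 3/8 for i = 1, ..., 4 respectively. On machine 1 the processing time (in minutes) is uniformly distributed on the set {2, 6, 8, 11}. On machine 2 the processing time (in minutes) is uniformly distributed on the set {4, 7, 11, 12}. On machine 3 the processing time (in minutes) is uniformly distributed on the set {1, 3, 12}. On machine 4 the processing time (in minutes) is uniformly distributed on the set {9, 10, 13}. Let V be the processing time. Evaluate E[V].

E[V | machine 1] = (2+6+8+11)/4 = 27/4.
E[V | machine 2] = (4+7+11+12)/4 = 17/2.
E[V | machine 3] = (1+3+12)/3 = 16/3.
E[V | machine 4] = (9+10+13)/3 = 32/3.
E[V] = (3/8)·(27/4) + (1/16)·(17/2) + (3/16)·(16/3) + (3/8)·(32/3) = 129/16.

129/16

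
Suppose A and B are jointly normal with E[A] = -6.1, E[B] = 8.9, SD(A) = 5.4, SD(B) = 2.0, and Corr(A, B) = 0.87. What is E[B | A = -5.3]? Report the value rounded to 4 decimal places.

For a bivariate normal, E[B | A=x] = μ_B + ρ·(σ_B/σ_A)·(x − μ_A).
E[B | A=-5.3] = 8.9 + (0.87)·(2.0/5.4)·(-5.3 − (-6.1)) = 8.9 + (0.32222)·(0.8) = 9.1578.

9.1578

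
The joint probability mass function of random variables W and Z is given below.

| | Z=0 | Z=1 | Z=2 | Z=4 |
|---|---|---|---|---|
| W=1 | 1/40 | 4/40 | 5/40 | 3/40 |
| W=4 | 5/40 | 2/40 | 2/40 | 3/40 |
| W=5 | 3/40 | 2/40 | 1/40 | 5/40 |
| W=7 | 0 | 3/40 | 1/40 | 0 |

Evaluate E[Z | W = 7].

P(W = 7) = 1/10.
Σ Z·P over the event = 1·(3/40) + 2·(1/40) = 1/8.
E[Z | W = 7] = (1/8) / (1/10) = 5/4.

5/4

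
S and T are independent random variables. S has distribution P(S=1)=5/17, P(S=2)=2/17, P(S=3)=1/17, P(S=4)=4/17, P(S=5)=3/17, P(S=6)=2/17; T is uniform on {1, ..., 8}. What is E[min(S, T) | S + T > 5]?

157/52

P(S + T > 5) = 13/17.
Summing min(S,T)·P(x,y) over outcomes with S + T > 5 gives 157/68.
E[min(S, T) | S + T > 5] = (157/68) / (13/17) = 157/52.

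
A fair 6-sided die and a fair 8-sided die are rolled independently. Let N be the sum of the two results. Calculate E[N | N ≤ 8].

P(N ≤ 8) = 9/16.
Σ over the event: 2·1/48 + 3·1/24 + 4·1/16 + 5·1/12 + 6·5/48 + 7·1/8 + 8·1/8 = 10/3.
E[N | N ≤ 8] = (10/3) / (9/16) = 160/27.

160/27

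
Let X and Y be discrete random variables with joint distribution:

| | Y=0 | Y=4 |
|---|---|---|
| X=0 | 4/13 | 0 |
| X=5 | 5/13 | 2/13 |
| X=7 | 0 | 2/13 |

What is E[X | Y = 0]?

25/9

P(Y = 0) = 9/13.
Σ X·P over the event = 0·(4/13) + 5·(5/13) = 25/13.
E[X | Y = 0] = (25/13) / (9/13) = 25/9.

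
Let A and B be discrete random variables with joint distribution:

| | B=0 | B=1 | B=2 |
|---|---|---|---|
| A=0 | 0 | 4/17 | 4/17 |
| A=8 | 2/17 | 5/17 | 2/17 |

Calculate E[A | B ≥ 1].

P(B ≥ 1) = 15/17.
Σ A·P over the event = 0·(4/17) + 0·(4/17) + 8·(5/17) + 8·(2/17) = 56/17.
E[A | B ≥ 1] = (56/17) / (15/17) = 56/15.

56/15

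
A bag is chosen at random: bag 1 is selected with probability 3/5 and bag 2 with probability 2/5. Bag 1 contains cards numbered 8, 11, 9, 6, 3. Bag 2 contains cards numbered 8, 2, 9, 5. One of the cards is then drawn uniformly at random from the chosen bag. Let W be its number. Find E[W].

171/25

E[W | bag 1] = (8+11+9+6+3)/5 = 37/5.
E[W | bag 2] = (8+2+9+5)/4 = 6.
E[W] = (3/5)·(37/5) + (2/5)·(6) = 171/25.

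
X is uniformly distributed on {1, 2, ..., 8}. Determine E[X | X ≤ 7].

4

Given X ≤ 7, X is equally likely to be any of {1, 2, 3, 4, 5, 6, 7}.
E[X | X ≤ 7] = (1 + 2 + 3 + 4 + 5 + 6 + 7) / 7 = 4.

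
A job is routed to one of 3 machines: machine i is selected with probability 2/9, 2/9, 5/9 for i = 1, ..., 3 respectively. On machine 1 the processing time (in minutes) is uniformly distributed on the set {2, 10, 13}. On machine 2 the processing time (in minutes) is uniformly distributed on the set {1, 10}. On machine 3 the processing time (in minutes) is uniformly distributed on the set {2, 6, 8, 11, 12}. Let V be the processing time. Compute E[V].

E[V | machine 1] = (2+10+13)/3 = 25/3.
E[V | machine 2] = (1+10)/2 = 11/2.
E[V | machine 3] = (2+6+8+11+12)/5 = 39/5.
E[V] = (2/9)·(25/3) + (2/9)·(11/2) + (5/9)·(39/5) = 200/27.

200/27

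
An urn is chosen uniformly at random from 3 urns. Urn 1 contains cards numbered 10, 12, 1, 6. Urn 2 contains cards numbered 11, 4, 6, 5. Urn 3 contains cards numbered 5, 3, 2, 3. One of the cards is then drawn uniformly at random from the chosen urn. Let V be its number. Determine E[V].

E[V | urn 1] = (10+12+1+6)/4 = 29/4.
E[V | urn 2] = (11+4+6+5)/4 = 13/2.
E[V | urn 3] = (5+3+2+3)/4 = 13/4.
By the law of total expectation,
E[V] = (1/3)·(29/4) + (1/3)·(13/2) + (1/3)·(13/4) = 17/3.

17/3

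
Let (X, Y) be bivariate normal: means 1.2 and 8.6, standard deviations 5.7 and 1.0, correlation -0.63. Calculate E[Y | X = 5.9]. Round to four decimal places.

8.0805

For a bivariate normal, E[Y | X=x] = μ_Y + ρ·(σ_Y/σ_X)·(x − μ_X).
E[Y | X=5.9] = 8.6 + (-0.63)·(1.0/5.7)·(5.9 − (1.2)) = 8.6 + (-0.11053)·(4.7) = 8.0805.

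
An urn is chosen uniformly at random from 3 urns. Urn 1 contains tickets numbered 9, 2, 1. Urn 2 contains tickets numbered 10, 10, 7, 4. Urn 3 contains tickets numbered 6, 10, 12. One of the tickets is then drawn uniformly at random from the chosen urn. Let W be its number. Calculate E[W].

E[W | urn 1] = (9+2+1)/3 = 4.
E[W | urn 2] = (10+10+7+4)/4 = 31/4.
E[W | urn 3] = (6+10+12)/3 = 28/3.
E[W] = (1/3)·(4) + (1/3)·(31/4) + (1/3)·(28/3) = 253/36.

253/36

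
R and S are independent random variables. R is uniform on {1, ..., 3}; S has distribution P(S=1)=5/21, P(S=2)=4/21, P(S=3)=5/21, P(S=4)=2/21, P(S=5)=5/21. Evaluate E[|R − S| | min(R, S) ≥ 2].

P(min(R, S) ≥ 2) = 32/63.
Summing |R−S|·P(x,y) over outcomes with min(R, S) ≥ 2 gives 40/63.
E[|R − S| | min(R, S) ≥ 2] = (40/63) / (32/63) = 5/4.

5/4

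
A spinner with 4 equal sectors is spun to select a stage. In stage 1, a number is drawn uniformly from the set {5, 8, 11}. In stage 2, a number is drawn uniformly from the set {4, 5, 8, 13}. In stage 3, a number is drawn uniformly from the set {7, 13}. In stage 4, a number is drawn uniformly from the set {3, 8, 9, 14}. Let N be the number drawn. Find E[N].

17/2

E[N | stage 1] = (5+8+11)/3 = 8.
E[N | stage 2] = (4+5+8+13)/4 = 15/2.
E[N | stage 3] = (7+13)/2 = 10.
E[N | stage 4] = (3+8+9+14)/4 = 17/2.
E[N] = (1/4)·(8) + (1/4)·(15/2) + (1/4)·(10) + (1/4)·(17/2) = 17/2.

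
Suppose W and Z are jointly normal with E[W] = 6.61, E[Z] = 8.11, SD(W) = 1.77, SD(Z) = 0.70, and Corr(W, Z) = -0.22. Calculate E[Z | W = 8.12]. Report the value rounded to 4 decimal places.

E[Z | W=x] = μ_Z + ρ(σ_Z/σ_W)(x − μ_W) for jointly normal variables.
E[Z | W=8.12] = 8.11 + (-0.22)·(0.70/1.77)·(8.12 − (6.61)) = 8.11 + (-0.087006)·(1.51) = 7.9786.

7.9786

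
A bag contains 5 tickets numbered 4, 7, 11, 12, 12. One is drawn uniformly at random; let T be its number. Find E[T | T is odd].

P(T is odd) = 2/5.
Σ over the event: 7·1/5 + 11·1/5 = 18/5.
E[T | T is odd] = (18/5) / (2/5) = 9.

9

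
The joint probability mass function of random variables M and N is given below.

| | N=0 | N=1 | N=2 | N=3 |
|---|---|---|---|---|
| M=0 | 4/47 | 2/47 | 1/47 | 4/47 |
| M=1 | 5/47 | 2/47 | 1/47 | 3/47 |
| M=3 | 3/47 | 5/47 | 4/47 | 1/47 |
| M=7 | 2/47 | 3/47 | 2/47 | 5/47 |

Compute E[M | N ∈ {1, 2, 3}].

106/33

P(N ∈ {1, 2, 3}) = 33/47.
Summing M·P(M=x,N=y) over the conditioning event gives 106/47.
E[M | N ∈ {1, 2, 3}] = (106/47) / (33/47) = 106/33.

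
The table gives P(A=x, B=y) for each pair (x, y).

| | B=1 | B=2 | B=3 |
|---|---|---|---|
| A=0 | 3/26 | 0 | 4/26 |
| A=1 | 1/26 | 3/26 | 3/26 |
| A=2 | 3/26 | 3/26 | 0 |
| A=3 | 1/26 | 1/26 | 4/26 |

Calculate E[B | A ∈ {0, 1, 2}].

2

P(A ∈ {0, 1, 2}) = 10/13.
Σ B·P over the event = 1·(3/26) + 3·(4/26) + 1·(1/26) + 2·(3/26) + 3·(3/26) + 1·(3/26) + 2·(3/26) = 20/13.
E[B | A ∈ {0, 1, 2}] = (20/13) / (10/13) = 2.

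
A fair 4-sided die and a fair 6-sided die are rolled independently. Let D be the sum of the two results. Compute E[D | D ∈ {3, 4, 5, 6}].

P(D ∈ {3, 4, 5, 6}) = 13/24.
Σ over the event: 3·1/12 + 4·1/8 + 5·1/6 + 6·1/6 = 31/12.
E[D | D ∈ {3, 4, 5, 6}] = (31/12) / (13/24) = 62/13.

62/13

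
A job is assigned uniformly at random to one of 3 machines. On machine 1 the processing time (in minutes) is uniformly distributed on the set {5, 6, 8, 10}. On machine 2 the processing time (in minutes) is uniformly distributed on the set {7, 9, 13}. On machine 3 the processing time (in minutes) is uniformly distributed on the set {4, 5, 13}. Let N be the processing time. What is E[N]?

97/12

E[N | machine 1] = (5+6+8+10)/4 = 29/4.
E[N | machine 2] = (7+9+13)/3 = 29/3.
E[N | machine 3] = (4+5+13)/3 = 22/3.
By the law of total expectation,
E[N] = (1/3)·(29/4) + (1/3)·(29/3) + (1/3)·(22/3) = 97/12.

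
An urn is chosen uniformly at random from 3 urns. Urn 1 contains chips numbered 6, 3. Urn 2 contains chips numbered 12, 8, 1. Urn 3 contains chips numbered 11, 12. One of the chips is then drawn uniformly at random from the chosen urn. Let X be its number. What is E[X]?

E[X | urn 1] = (6+3)/2 = 9/2.
E[X | urn 2] = (12+8+1)/3 = 7.
E[X | urn 3] = (11+12)/2 = 23/2.
E[X] = (1/3)·(9/2) + (1/3)·(7) + (1/3)·(23/2) = 23/3.

23/3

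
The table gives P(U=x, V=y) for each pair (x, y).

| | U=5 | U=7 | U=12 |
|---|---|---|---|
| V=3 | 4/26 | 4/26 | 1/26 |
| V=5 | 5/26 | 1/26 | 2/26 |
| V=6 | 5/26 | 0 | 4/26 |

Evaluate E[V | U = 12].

P(U = 12) = 7/26.
Σ V·P over the event = 3·(1/26) + 5·(2/26) + 6·(4/26) = 37/26.
E[V | U = 12] = (37/26) / (7/26) = 37/7.

37/7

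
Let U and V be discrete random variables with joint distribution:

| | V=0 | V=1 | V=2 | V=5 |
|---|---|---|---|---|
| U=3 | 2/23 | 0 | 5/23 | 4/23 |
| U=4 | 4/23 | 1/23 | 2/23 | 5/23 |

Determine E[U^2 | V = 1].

16

P(V = 1) = 1/23.
Summing U^2·P(U=x,V=y) over the conditioning event gives 16/23.
E[U^2 | V = 1] = (16/23) / (1/23) = 16.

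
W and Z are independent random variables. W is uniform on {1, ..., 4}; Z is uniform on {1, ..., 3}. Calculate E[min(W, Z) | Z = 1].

Outcomes with Z = 1: (1,1), (2,1), (3,1), (4,1), each with probability 1/12.
E[min(W, Z) | Z = 1] = (1 + 1 + 1 + 1) / 4 = 1.

1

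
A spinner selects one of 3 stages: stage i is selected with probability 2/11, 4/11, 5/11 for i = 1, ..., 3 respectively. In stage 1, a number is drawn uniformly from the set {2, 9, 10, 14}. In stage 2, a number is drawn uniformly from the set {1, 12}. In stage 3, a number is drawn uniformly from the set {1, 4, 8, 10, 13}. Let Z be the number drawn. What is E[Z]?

159/22

E[Z | stage 1] = (2+9+10+14)/4 = 35/4.
E[Z | stage 2] = (1+12)/2 = 13/2.
E[Z | stage 3] = (1+4+8+10+13)/5 = 36/5.
By the law of total expectation,
E[Z] = (2/11)·(35/4) + (4/11)·(13/2) + (5/11)·(36/5) = 159/22.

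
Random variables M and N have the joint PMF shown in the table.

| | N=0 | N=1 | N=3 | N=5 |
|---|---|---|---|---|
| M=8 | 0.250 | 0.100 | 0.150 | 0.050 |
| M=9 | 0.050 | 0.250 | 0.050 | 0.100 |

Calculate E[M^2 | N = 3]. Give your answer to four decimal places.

P(N = 3) = 0.200.
Summing M^2·P(M=x,N=y) over the conditioning event gives 13.650.
E[M^2 | N = 3] = (13.650) / (0.200) = 68.2500.

68.2500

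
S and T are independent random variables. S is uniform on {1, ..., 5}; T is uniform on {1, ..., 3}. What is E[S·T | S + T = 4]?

Outcomes with S + T = 4: (1,3), (2,2), (3,1), each with probability 1/15.
E[S·T | S + T = 4] = (3 + 4 + 3) / 3 = 10/3.

10/3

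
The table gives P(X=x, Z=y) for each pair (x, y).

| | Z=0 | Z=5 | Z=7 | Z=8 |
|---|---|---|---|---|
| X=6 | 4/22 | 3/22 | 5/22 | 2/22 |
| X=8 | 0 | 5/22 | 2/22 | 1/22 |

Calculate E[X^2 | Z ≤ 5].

P(Z ≤ 5) = 6/11.
Σ X^2·P over the event = 36·(4/22) + 36·(3/22) + 64·(5/22) = 26.
E[X^2 | Z ≤ 5] = (26) / (6/11) = 143/3.

143/3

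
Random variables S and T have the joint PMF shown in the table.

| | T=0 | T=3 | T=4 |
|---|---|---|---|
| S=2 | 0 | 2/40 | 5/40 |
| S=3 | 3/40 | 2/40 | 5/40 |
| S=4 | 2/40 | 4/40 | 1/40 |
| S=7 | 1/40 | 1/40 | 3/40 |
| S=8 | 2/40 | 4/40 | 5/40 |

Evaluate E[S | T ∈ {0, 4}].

130/27

P(T ∈ {0, 4}) = 27/40.
Summing S·P(S=x,T=y) over the conditioning event gives 13/4.
E[S | T ∈ {0, 4}] = (13/4) / (27/40) = 130/27.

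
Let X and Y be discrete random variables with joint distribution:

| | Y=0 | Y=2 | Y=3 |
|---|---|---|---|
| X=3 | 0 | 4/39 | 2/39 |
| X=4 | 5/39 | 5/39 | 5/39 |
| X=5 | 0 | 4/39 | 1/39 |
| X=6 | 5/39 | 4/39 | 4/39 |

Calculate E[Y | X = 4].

P(X = 4) = 5/13.
Σ Y·P over the event = 0·(5/39) + 2·(5/39) + 3·(5/39) = 25/39.
E[Y | X = 4] = (25/39) / (5/13) = 5/3.

5/3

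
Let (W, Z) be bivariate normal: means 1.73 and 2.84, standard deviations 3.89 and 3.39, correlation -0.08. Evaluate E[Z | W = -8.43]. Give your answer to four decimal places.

For a bivariate normal, E[Z | W=x] = μ_Z + ρ·(σ_Z/σ_W)·(x − μ_W).
E[Z | W=-8.43] = 2.84 + (-0.08)·(3.39/3.89)·(-8.43 − (1.73)) = 2.84 + (-0.069717)·(-10.16) = 3.5483.

3.5483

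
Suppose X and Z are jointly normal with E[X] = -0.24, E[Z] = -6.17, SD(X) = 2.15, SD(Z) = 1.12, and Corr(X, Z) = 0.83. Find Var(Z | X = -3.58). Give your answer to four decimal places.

Var(Z | X=x) = (1 − ρ²)·σ_Z².
Var(Z | X=-3.58) = (1.12)²·(1 − (0.83)²) = 1.2544·0.3111 = 0.3902.

0.3902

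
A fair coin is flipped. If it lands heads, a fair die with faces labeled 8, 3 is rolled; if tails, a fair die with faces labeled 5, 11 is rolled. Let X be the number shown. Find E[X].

27/4

E[X | heads] = (8+3)/2 = 11/2.
E[X | tails] = (5+11)/2 = 8.
E[X] = (1/2)·(11/2) + (1/2)·(8) = 27/4.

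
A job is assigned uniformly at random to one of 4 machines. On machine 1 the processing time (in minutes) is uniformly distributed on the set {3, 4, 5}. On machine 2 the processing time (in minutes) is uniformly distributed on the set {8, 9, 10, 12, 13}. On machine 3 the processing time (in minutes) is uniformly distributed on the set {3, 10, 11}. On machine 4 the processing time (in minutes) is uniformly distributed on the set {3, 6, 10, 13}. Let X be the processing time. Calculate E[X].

E[X | machine 1] = (3+4+5)/3 = 4.
E[X | machine 2] = (8+9+10+12+13)/5 = 52/5.
E[X | machine 3] = (3+10+11)/3 = 8.
E[X | machine 4] = (3+6+10+13)/4 = 8.
By the law of total expectation,
E[X] = (1/4)·(4) + (1/4)·(52/5) + (1/4)·(8) + (1/4)·(8) = 38/5.

38/5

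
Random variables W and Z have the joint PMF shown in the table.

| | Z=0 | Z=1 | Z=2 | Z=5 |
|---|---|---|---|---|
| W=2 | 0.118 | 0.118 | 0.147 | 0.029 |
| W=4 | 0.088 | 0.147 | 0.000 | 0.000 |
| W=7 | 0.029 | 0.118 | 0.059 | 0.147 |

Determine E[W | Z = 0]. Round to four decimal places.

3.3660

P(Z = 0) = 0.235.
Σ W·P over the event = 2·(0.118) + 4·(0.088) + 7·(0.029) = 0.791.
E[W | Z = 0] = (0.791) / (0.235) = 3.3660.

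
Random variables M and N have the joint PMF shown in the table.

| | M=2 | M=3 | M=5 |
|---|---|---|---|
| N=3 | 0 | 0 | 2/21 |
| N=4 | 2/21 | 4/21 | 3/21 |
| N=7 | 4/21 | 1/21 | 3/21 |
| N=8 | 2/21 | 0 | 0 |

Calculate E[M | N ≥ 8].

2

P(N ≥ 8) = 2/21.
Σ M·P over the event = 2·(2/21) = 4/21.
E[M | N ≥ 8] = (4/21) / (2/21) = 2.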